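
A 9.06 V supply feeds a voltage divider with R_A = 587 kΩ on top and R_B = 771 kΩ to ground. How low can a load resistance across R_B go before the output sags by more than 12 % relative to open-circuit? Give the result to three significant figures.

R_L(min) ≈ 2.44 MΩ

Output resistance R_th = R_A‖R_B = (587 × 771)/1358 = 333.3 kΩ.
The fractional drop is R_th/(R_th + R_L); requiring this ≤ 0.120 gives R_L ≥ R_th(1/0.120 − 1) = 333.3 × 7.333 = 2.44 MΩ.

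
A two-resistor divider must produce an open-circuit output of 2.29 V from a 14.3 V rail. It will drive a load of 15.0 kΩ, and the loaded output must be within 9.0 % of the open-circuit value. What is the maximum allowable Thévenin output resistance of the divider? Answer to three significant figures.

Loading drop = R_th/(R_th + R_L) ≤ 0.0900, so R_th ≤ R_L · ε/(1−ε) = 15.0 kΩ × 0.0900/0.9100 = 1.48 kΩ.
(Any R1, R2 with R2/(R1+R2) = 0.160 and R1‖R2 ≤ 1.48 kΩ will meet the spec.)

R_th ≤ 1.48 kΩ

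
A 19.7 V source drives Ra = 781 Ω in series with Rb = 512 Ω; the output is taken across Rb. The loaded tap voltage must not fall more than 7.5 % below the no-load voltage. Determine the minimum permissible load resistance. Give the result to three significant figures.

R_L(min) ≈ 3.81 kΩ

Output resistance R_th = Ra‖Rb = (781 × 512)/1293 = 309.3 Ω.
The fractional drop is R_th/(R_th + R_L); requiring this ≤ 0.0750 gives R_L ≥ R_th(1/0.0750 − 1) = 309.3 × 12.33 = 3.81 kΩ.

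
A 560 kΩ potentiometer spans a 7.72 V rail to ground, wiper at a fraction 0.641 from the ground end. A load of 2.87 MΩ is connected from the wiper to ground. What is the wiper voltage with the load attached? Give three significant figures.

V ≈ 4.74 V

The wiper splits the pot into (1−α)R = 201.0 kΩ above and αR = 359.0 kΩ below.
Lower section ‖ load = 319.1 kΩ.
V_wiper = 7.72 × 319.1/(201.0 + 319.1) = 4.74 V.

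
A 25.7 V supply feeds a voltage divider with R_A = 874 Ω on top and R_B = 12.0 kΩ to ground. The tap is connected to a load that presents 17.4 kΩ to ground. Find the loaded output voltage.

V_out ≈ 22.9 V

The load sits in parallel with R_B: R_B‖R_L = (12000 × 17400) / (12000 + 17400) = 7102 Ω.
V_out = 25.7 × 7102 / (874 + 7102) = 25.7 × 7102/7976 = 22.9 V.
(Unloaded it would have been 24.0 V.)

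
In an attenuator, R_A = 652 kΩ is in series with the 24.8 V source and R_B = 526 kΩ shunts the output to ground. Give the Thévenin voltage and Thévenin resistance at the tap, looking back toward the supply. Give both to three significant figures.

V_th = 11.1 V, R_th = 291 kΩ

V_th is the open-circuit tap voltage: 24.8 × 526/(652 + 526) = 11.1 V.
With the supply zeroed, R_A and R_B appear in parallel from the tap: R_th = R_A‖R_B = (652 × 526)/1178 = 291 kΩ.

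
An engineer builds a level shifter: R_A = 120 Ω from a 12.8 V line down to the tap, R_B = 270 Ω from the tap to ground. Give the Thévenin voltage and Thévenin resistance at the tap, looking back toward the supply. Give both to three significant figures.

V_th is the open-circuit tap voltage: 12.8 × 270/(120 + 270) = 8.86 V.
With the supply zeroed, R_A and R_B appear in parallel from the tap: R_th = R_A‖R_B = (120 × 270)/390.0 = 83.1 Ω.

V_th = 8.86 V, R_th = 83.1 Ω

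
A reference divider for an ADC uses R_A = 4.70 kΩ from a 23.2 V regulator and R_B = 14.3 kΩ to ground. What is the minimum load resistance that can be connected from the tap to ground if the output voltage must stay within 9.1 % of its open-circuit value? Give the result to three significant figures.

R_L(min) ≈ 35.3 kΩ

Output resistance R_th = R_A‖R_B = (4.70 × 14.3)/19.00 = 3.537 kΩ.
The fractional drop is R_th/(R_th + R_L); requiring this ≤ 0.0910 gives R_L ≥ R_th(1/0.0910 − 1) = 3.537 × 9.989 = 35.3 kΩ.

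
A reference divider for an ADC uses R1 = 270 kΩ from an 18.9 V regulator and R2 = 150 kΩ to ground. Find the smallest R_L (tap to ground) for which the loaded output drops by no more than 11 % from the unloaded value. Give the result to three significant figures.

R_L(min) ≈ 780 kΩ

Output resistance R_th = R1‖R2 = (270 × 150)/420.0 = 96.43 kΩ.
The fractional drop is R_th/(R_th + R_L); requiring this ≤ 0.110 gives R_L ≥ R_th(1/0.110 − 1) = 96.43 × 8.091 = 780 kΩ.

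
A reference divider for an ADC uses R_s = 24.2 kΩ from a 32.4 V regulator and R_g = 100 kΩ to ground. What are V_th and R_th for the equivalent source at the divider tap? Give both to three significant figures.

V_th = 26.1 V, R_th = 19.5 kΩ

V_th is the open-circuit tap voltage: 32.4 × 100/(24.2 + 100) = 26.1 V.
With the supply zeroed, R_s and R_g appear in parallel from the tap: R_th = R_s‖R_g = (24.2 × 100)/124.2 = 19.5 kΩ.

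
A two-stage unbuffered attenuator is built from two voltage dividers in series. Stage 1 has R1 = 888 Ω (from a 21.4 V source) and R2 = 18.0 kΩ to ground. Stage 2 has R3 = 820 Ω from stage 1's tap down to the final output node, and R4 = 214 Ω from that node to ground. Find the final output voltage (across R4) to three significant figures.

V_out ≈ 2.32 V

Stage 2 presents R3+R4 = 1034 Ω as a load on stage 1's tap.
Stage 1's lower leg becomes R2‖(R3+R4) = 977.8 Ω, so V_mid = 21.4 × 977.8/1866 = 11.22 V.
Stage 2 is itself unloaded: V_out = V_mid × R4/(R3+R4) = 11.22 × 214/1034 = 2.32 V.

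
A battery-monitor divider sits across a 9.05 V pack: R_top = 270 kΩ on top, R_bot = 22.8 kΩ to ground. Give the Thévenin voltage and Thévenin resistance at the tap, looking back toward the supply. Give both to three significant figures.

V_th is the open-circuit tap voltage: 9.05 × 22.8/(270 + 22.8) = 0.705 V.
With the supply zeroed, R_top and R_bot appear in parallel from the tap: R_th = R_top‖R_bot = (270 × 22.8)/292.8 = 21.0 kΩ.

V_th = 0.705 V, R_th = 21.0 kΩ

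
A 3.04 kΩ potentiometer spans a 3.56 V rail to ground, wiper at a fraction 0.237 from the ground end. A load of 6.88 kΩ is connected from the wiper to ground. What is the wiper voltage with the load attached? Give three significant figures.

The wiper splits the pot into (1−α)R = 2320 Ω above and αR = 720.5 Ω below.
Lower section ‖ load = 652.2 Ω.
V_wiper = 3.56 × 652.2/(2320 + 652.2) = 0.781 V.

V ≈ 0.781 V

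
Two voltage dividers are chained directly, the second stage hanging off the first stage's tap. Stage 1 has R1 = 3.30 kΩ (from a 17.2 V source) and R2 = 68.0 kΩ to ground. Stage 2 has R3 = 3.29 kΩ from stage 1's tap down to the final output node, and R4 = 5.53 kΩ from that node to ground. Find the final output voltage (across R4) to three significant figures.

V_out ≈ 7.58 V

Stage 2 presents R3+R4 = 8.820 kΩ as a load on stage 1's tap.
Stage 1's lower leg becomes R2‖(R3+R4) = 7.807 kΩ, so V_mid = 17.2 × 7.807/11.11 = 12.09 V.
Stage 2 is itself unloaded: V_out = V_mid × R4/(R3+R4) = 12.09 × 5.53/8.820 = 7.58 V.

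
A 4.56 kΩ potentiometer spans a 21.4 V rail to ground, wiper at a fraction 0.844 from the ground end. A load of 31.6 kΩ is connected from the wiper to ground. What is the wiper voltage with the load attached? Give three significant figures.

The wiper splits the pot into (1−α)R = 711.4 Ω above and αR = 3849 Ω below.
Lower section ‖ load = 3431 Ω.
V_wiper = 21.4 × 3431/(711.4 + 3431) = 17.7 V.

V ≈ 17.7 V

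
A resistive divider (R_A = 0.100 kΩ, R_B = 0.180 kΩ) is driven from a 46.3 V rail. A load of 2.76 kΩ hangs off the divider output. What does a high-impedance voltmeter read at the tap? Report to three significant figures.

The load sits in parallel with R_B: R_B‖R_L = (180 × 2760) / (180 + 2760) = 169.0 Ω.
V_out = 46.3 × 169.0 / (100 + 169.0) = 46.3 × 169.0/269.0 = 29.1 V.
(Unloaded it would have been 29.8 V.)

V_out ≈ 29.1 V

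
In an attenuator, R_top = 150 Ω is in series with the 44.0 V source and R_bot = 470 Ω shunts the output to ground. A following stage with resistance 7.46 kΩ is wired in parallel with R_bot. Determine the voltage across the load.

V_out ≈ 32.9 V

The load sits in parallel with R_bot: R_bot‖R_L = (470 × 7460) / (470 + 7460) = 442.1 Ω.
V_out = 44.0 × 442.1 / (150 + 442.1) = 44.0 × 442.1/592.1 = 32.9 V.
(Unloaded it would have been 33.4 V.)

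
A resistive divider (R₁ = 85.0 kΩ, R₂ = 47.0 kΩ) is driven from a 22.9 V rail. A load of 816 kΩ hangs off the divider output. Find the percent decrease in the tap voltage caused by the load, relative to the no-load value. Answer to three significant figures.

The divider's output (Thévenin) resistance is R₁‖R₂ = 30.27 kΩ.
Fractional drop under load = R_th/(R_th + R_L) = 30.27 / (30.27 + 816) = 0.03576.
So the output falls by 3.58 %.

3.58 %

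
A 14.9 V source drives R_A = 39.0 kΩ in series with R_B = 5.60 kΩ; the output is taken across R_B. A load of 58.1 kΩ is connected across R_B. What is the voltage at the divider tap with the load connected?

The load sits in parallel with R_B: R_B‖R_L = (5.60 × 58.1) / (5.60 + 58.1) = 5.108 kΩ.
V_out = 14.9 × 5.108 / (39.0 + 5.108) = 14.9 × 5.108/44.11 = 1.73 V.

V_out ≈ 1.73 V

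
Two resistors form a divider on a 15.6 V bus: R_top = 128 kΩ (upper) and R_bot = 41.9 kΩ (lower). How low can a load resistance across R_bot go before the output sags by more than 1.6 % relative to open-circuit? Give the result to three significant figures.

Output resistance R_th = R_top‖R_bot = (128 × 41.9)/169.9 = 31.57 kΩ.
The fractional drop is R_th/(R_th + R_L); requiring this ≤ 0.0160 gives R_L ≥ R_th(1/0.0160 − 1) = 31.57 × 61.50 = 1.94 MΩ.

R_L(min) ≈ 1.94 MΩ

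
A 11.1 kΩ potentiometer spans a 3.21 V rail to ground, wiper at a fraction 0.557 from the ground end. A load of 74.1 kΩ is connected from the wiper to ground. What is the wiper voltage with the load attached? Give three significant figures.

V ≈ 1.72 V

The wiper splits the pot into (1−α)R = 4.917 kΩ above and αR = 6.183 kΩ below.
Lower section ‖ load = 5.707 kΩ.
V_wiper = 3.21 × 5.707/(4.917 + 5.707) = 1.72 V.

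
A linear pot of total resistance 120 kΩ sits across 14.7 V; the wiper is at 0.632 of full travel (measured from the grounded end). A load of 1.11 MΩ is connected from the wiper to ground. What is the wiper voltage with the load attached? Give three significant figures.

V ≈ 9.06 V

The wiper splits the pot into (1−α)R = 44.16 kΩ above and αR = 75.84 kΩ below.
Lower section ‖ load = 70.99 kΩ.
V_wiper = 14.7 × 70.99/(44.16 + 70.99) = 9.06 V.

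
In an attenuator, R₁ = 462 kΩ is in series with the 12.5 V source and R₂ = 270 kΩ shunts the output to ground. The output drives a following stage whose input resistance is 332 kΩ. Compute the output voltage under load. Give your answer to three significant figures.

V_out ≈ 3.05 V

The load sits in parallel with R₂: R₂‖R_L = (270 × 332) / (270 + 332) = 148.9 kΩ.
V_out = 12.5 × 148.9 / (462 + 148.9) = 12.5 × 148.9/610.9 = 3.05 V.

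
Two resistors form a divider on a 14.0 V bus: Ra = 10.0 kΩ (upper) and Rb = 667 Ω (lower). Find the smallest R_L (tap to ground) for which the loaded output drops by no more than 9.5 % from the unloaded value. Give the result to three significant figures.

R_L(min) ≈ 5.96 kΩ

Output resistance R_th = Ra‖Rb = (10000 × 667)/10670 = 625.3 Ω.
The fractional drop is R_th/(R_th + R_L); requiring this ≤ 0.0950 gives R_L ≥ R_th(1/0.0950 − 1) = 625.3 × 9.526 = 5.96 kΩ.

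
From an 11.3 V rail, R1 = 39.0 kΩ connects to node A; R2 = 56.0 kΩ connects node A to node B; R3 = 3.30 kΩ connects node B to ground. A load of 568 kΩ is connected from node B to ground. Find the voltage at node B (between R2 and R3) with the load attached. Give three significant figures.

V ≈ 0.377 V

At node B, R3 is in parallel with the load: R3‖R_L = 3.281 kΩ.
Below node A the resistance is R2 + (R3‖R_L) = 59.28 kΩ, so V_A = 11.3 × 59.28/98.28 = 6.816 V.
Then V_B = V_A × (R3‖R_L)/(R2 + R3‖R_L) = 6.816 × 3.281/59.28 = 0.377 V.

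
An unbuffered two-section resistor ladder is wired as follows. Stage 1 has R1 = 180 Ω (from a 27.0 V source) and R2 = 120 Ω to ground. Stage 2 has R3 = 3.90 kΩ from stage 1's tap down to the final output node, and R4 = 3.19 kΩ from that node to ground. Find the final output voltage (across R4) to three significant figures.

V_out ≈ 4.81 V

Stage 2 presents R3+R4 = 7090 Ω as a load on stage 1's tap.
Stage 1's lower leg becomes R2‖(R3+R4) = 118.0 Ω, so V_mid = 27.0 × 118.0/298.0 = 10.69 V.
Stage 2 is itself unloaded: V_out = V_mid × R4/(R3+R4) = 10.69 × 3190/7090 = 4.81 V.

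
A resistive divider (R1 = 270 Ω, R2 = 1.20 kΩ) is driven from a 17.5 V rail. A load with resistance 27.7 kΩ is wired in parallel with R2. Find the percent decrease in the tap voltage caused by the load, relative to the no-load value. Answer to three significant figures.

0.789 %

The divider's output (Thévenin) resistance is R1‖R2 = 220.4 Ω.
Fractional drop under load = R_th/(R_th + R_L) = 220.4 / (220.4 + 27700) = 0.007894.
So the output falls by 0.789 %.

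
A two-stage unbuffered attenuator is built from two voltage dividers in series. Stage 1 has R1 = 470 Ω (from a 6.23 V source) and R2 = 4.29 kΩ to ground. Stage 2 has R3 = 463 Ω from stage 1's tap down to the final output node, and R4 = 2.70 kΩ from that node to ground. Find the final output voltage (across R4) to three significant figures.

Stage 2 presents R3+R4 = 3163 Ω as a load on stage 1's tap.
Stage 1's lower leg becomes R2‖(R3+R4) = 1821 Ω, so V_mid = 6.23 × 1821/2291 = 4.952 V.
Stage 2 is itself unloaded: V_out = V_mid × R4/(R3+R4) = 4.952 × 2700/3163 = 4.23 V.

V_out ≈ 4.23 V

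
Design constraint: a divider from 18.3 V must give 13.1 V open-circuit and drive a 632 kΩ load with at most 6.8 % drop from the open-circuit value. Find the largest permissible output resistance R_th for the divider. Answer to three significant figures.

R_th ≤ 46.1 kΩ

Loading drop = R_th/(R_th + R_L) ≤ 0.0680, so R_th ≤ R_L · ε/(1−ε) = 632 kΩ × 0.0680/0.9320 = 46.1 kΩ.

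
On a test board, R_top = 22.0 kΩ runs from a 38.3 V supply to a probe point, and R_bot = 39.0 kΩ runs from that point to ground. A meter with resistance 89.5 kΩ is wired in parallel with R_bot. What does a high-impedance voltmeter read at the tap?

V_out ≈ 21.2 V

The load sits in parallel with R_bot: R_bot‖R_L = (39.0 × 89.5) / (39.0 + 89.5) = 27.16 kΩ.
V_out = 38.3 × 27.16 / (22.0 + 27.16) = 38.3 × 27.16/49.16 = 21.2 V.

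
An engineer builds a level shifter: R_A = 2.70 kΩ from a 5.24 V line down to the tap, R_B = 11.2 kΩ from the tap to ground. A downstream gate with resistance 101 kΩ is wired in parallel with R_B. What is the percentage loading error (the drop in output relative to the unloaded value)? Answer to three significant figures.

The divider's output (Thévenin) resistance is R_A‖R_B = 2.176 kΩ.
Fractional drop under load = R_th/(R_th + R_L) = 2.176 / (2.176 + 101) = 0.02109.
So the output falls by 2.11 %.

2.11 %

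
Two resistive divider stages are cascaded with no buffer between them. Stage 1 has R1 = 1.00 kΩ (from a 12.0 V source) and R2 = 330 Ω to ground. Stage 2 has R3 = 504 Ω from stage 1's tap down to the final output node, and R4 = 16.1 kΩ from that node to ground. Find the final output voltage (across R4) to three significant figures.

V_out ≈ 2.84 V

Stage 2 presents R3+R4 = 16600 Ω as a load on stage 1's tap.
Stage 1's lower leg becomes R2‖(R3+R4) = 323.6 Ω, so V_mid = 12.0 × 323.6/1324 = 2.934 V.
Stage 2 is itself unloaded: V_out = V_mid × R4/(R3+R4) = 2.934 × 16100/16600 = 2.84 V.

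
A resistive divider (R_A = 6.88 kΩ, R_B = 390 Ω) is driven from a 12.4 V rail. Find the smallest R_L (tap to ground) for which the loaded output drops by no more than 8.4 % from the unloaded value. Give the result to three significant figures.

R_L(min) ≈ 4.02 kΩ

Output resistance R_th = R_A‖R_B = (6880 × 390)/7270 = 369.1 Ω.
The fractional drop is R_th/(R_th + R_L); requiring this ≤ 0.0840 gives R_L ≥ R_th(1/0.0840 − 1) = 369.1 × 10.90 = 4.02 kΩ.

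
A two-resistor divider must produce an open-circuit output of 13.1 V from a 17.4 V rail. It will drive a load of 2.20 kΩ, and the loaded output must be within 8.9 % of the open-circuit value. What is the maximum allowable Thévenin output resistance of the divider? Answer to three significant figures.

R_th ≤ 215 Ω

Loading drop = R_th/(R_th + R_L) ≤ 0.0890, so R_th ≤ R_L · ε/(1−ε) = 2.20 kΩ × 0.0890/0.9110 = 215 Ω.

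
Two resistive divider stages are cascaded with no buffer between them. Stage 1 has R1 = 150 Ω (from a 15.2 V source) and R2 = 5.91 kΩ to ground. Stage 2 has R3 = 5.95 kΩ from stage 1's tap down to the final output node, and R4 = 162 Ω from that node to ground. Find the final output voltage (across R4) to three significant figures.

V_out ≈ 0.384 V

Stage 2 presents R3+R4 = 6112 Ω as a load on stage 1's tap.
Stage 1's lower leg becomes R2‖(R3+R4) = 3005 Ω, so V_mid = 15.2 × 3005/3155 = 14.48 V.
Stage 2 is itself unloaded: V_out = V_mid × R4/(R3+R4) = 14.48 × 162/6112 = 0.384 V.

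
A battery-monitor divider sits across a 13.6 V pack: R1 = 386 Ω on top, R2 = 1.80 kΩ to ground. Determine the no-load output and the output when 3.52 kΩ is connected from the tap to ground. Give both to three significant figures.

Open-circuit: V = 13.6 × 1800/(386 + 1800) = 11.2 V.
With the load, R2 becomes R2‖R_L = 1191 Ω, so V = 13.6 × 1191/1577 = 10.3 V.

Unloaded: 11.2 V; loaded: 10.3 V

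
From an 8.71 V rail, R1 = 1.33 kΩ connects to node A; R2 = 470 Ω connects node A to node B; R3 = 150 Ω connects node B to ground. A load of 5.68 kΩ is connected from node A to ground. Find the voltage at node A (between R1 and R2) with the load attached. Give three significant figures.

Below node A the series string R2+R3 = 620.0 Ω sits in parallel with the 5680 Ω load: 559.0 Ω.
V_A = 8.71 × 559.0/(1330 + 559.0) = 2.58 V.

V ≈ 2.58 V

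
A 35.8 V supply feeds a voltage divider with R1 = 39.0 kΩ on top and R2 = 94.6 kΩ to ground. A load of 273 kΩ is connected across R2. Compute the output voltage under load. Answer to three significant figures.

V_out ≈ 23.0 V

The load sits in parallel with R2: R2‖R_L = (94.6 × 273) / (94.6 + 273) = 70.26 kΩ.
V_out = 35.8 × 70.26 / (39.0 + 70.26) = 35.8 × 70.26/109.3 = 23.0 V.
(Unloaded it would have been 25.3 V.)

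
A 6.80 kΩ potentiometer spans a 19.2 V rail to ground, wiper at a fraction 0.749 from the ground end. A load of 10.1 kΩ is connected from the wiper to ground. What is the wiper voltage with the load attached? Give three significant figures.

The wiper splits the pot into (1−α)R = 1.707 kΩ above and αR = 5.093 kΩ below.
Lower section ‖ load = 3.386 kΩ.
V_wiper = 19.2 × 3.386/(1.707 + 3.386) = 12.8 V.

V ≈ 12.8 V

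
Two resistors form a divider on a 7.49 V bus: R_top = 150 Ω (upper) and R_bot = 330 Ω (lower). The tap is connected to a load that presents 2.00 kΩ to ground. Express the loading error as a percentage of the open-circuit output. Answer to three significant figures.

4.90 %

The divider's output (Thévenin) resistance is R_top‖R_bot = 103.1 Ω.
Fractional drop under load = R_th/(R_th + R_L) = 103.1 / (103.1 + 2000) = 0.04903.
So the output falls by 4.90 %.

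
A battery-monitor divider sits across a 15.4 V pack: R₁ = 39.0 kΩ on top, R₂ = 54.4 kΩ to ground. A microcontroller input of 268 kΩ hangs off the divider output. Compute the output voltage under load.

The load sits in parallel with R₂: R₂‖R_L = (54.4 × 268) / (54.4 + 268) = 45.22 kΩ.
V_out = 15.4 × 45.22 / (39.0 + 45.22) = 15.4 × 45.22/84.22 = 8.27 V.

V_out ≈ 8.27 V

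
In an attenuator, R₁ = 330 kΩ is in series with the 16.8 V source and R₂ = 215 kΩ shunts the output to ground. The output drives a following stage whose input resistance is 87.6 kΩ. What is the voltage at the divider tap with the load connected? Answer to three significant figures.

V_out ≈ 2.67 V

The load sits in parallel with R₂: R₂‖R_L = (215 × 87.6) / (215 + 87.6) = 62.24 kΩ.
V_out = 16.8 × 62.24 / (330 + 62.24) = 16.8 × 62.24/392.2 = 2.67 V.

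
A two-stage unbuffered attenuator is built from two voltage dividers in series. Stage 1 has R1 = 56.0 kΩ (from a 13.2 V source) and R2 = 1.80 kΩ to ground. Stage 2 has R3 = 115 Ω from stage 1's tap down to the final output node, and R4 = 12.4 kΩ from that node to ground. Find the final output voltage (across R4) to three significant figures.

V_out ≈ 0.357 V

Stage 2 presents R3+R4 = 12520 Ω as a load on stage 1's tap.
Stage 1's lower leg becomes R2‖(R3+R4) = 1574 Ω, so V_mid = 13.2 × 1574/57570 = 0.3608 V.
Stage 2 is itself unloaded: V_out = V_mid × R4/(R3+R4) = 0.3608 × 12400/12520 = 0.357 V.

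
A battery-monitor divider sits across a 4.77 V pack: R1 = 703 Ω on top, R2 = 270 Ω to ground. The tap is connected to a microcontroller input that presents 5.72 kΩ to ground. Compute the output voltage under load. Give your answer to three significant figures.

V_out ≈ 1.28 V

The load sits in parallel with R2: R2‖R_L = (270 × 5720) / (270 + 5720) = 257.8 Ω.
V_out = 4.77 × 257.8 / (703 + 257.8) = 4.77 × 257.8/960.8 = 1.28 V.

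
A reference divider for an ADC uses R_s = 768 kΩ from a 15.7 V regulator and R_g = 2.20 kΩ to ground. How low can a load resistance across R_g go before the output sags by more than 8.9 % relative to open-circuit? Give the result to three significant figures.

Output resistance R_th = R_s‖R_g = (768 × 2.20)/770.2 = 2.194 kΩ.
The fractional drop is R_th/(R_th + R_L); requiring this ≤ 0.0890 gives R_L ≥ R_th(1/0.0890 − 1) = 2.194 × 10.24 = 22.5 kΩ.

R_L(min) ≈ 22.5 kΩ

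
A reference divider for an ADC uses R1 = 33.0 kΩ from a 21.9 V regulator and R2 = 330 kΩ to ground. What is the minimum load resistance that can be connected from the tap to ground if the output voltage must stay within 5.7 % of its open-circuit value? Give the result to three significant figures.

Output resistance R_th = R1‖R2 = (33.0 × 330)/363.0 = 30.00 kΩ.
The fractional drop is R_th/(R_th + R_L); requiring this ≤ 0.0570 gives R_L ≥ R_th(1/0.0570 − 1) = 30.00 × 16.54 = 496 kΩ.

R_L(min) ≈ 496 kΩ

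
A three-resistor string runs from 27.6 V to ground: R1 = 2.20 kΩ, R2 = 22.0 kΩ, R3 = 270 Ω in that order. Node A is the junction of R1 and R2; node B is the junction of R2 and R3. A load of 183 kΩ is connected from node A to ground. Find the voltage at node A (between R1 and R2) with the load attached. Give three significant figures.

Below node A the series string R2+R3 = 22270 Ω sits in parallel with the 183000 Ω load: 19850 Ω.
V_A = 27.6 × 19850/(2200 + 19850) = 24.8 V.

V ≈ 24.8 V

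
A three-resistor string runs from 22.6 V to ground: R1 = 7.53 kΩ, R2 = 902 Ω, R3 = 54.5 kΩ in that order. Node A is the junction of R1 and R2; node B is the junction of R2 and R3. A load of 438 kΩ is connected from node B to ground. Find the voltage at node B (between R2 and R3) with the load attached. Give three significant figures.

At node B, R3 is in parallel with the load: R3‖R_L = 48470 Ω.
Below node A the resistance is R2 + (R3‖R_L) = 49370 Ω, so V_A = 22.6 × 49370/56900 = 19.61 V.
Then V_B = V_A × (R3‖R_L)/(R2 + R3‖R_L) = 19.61 × 48470/49370 = 19.3 V.

V ≈ 19.3 V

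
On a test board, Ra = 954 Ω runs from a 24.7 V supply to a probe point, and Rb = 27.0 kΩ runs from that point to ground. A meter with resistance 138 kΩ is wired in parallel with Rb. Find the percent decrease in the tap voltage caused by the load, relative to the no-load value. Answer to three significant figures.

0.663 %

The divider's output (Thévenin) resistance is Ra‖Rb = 921.4 Ω.
Fractional drop under load = R_th/(R_th + R_L) = 921.4 / (921.4 + 138000) = 0.006633.
So the output falls by 0.663 %.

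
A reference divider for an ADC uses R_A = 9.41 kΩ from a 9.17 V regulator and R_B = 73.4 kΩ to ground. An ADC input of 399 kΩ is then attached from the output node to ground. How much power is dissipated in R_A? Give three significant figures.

P ≈ 0.155 mW

Total resistance from the source is R_A + (R_B‖R_L) = 71.41 kΩ, so I = 9.17/71.41 kΩ = 0.1284 mA.
P = I²·R_A = (0.1284 mA)² × 9.41 kΩ = 0.155 mW.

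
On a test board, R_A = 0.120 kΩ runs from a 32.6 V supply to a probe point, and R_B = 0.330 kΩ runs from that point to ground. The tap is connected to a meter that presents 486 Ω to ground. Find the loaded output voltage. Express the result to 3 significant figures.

V_out ≈ 20.2 V

The load sits in parallel with R_B: R_B‖R_L = (330 × 486) / (330 + 486) = 196.5 Ω.
V_out = 32.6 × 196.5 / (120 + 196.5) = 32.6 × 196.5/316.5 = 20.2 V.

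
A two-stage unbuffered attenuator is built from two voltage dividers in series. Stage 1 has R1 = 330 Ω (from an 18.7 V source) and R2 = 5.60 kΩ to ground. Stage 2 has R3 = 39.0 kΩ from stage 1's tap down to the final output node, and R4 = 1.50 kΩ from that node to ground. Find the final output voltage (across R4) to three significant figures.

V_out ≈ 0.649 V

Stage 2 presents R3+R4 = 40500 Ω as a load on stage 1's tap.
Stage 1's lower leg becomes R2‖(R3+R4) = 4920 Ω, so V_mid = 18.7 × 4920/5250 = 17.52 V.
Stage 2 is itself unloaded: V_out = V_mid × R4/(R3+R4) = 17.52 × 1500/40500 = 0.649 V.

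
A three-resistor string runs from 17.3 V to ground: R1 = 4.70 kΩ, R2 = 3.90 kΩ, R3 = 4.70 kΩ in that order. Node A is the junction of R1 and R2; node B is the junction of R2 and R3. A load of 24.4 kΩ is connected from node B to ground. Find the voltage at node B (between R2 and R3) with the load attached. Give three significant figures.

At node B, R3 is in parallel with the load: R3‖R_L = 3.941 kΩ.
Below node A the resistance is R2 + (R3‖R_L) = 7.841 kΩ, so V_A = 17.3 × 7.841/12.54 = 10.82 V.
Then V_B = V_A × (R3‖R_L)/(R2 + R3‖R_L) = 10.82 × 3.941/7.841 = 5.44 V.

V ≈ 5.44 V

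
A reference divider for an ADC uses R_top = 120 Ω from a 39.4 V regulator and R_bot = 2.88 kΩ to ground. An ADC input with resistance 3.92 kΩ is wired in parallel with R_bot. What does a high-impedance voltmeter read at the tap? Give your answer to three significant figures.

The load sits in parallel with R_bot: R_bot‖R_L = (2880 × 3920) / (2880 + 3920) = 1660 Ω.
V_out = 39.4 × 1660 / (120 + 1660) = 39.4 × 1660/1780 = 36.7 V.
(Unloaded it would have been 37.8 V.)

V_out ≈ 36.7 V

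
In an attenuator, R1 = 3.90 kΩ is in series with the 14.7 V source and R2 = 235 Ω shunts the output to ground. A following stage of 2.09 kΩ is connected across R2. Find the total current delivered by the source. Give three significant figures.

R2‖R_L = 211.2 Ω, so the source sees R1 + R2‖R_L = 4111 Ω.
I = 14.7 V / 4111 Ω = 3.58 mA.

I ≈ 3.58 mA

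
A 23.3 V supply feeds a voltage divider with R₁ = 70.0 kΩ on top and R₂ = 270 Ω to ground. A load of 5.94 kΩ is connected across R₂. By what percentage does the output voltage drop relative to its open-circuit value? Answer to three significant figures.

The divider's output (Thévenin) resistance is R₁‖R₂ = 269.0 Ω.
Fractional drop under load = R_th/(R_th + R_L) = 269.0 / (269.0 + 5940) = 0.04332.
So the output falls by 4.33 %.

4.33 %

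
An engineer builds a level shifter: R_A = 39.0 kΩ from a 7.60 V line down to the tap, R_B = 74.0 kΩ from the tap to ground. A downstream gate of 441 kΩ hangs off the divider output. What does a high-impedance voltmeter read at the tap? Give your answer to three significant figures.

V_out ≈ 4.70 V

The load sits in parallel with R_B: R_B‖R_L = (74.0 × 441) / (74.0 + 441) = 63.37 kΩ.
V_out = 7.60 × 63.37 / (39.0 + 63.37) = 7.60 × 63.37/102.4 = 4.70 V.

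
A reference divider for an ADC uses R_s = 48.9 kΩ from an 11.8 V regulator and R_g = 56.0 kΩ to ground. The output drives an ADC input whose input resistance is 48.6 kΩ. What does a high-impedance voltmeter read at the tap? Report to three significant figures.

V_out ≈ 4.10 V

The load sits in parallel with R_g: R_g‖R_L = (56.0 × 48.6) / (56.0 + 48.6) = 26.02 kΩ.
V_out = 11.8 × 26.02 / (48.9 + 26.02) = 11.8 × 26.02/74.92 = 4.10 V.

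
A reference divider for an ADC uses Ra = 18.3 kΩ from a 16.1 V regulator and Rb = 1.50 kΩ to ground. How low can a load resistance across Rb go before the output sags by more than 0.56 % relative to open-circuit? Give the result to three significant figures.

Output resistance R_th = Ra‖Rb = (18.3 × 1.50)/19.80 = 1.386 kΩ.
The fractional drop is R_th/(R_th + R_L); requiring this ≤ 0.00560 gives R_L ≥ R_th(1/0.00560 − 1) = 1.386 × 177.6 = 246 kΩ.

R_L(min) ≈ 246 kΩ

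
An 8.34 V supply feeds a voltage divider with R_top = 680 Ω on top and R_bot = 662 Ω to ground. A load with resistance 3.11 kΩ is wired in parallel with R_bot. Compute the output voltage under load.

The load sits in parallel with R_bot: R_bot‖R_L = (662 × 3110) / (662 + 3110) = 545.8 Ω.
V_out = 8.34 × 545.8 / (680 + 545.8) = 8.34 × 545.8/1226 = 3.71 V.
(Unloaded it would have been 4.11 V.)

V_out ≈ 3.71 V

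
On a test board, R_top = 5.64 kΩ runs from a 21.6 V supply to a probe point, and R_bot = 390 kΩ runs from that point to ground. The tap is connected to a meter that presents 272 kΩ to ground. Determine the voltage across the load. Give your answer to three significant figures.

V_out ≈ 20.9 V

The load sits in parallel with R_bot: R_bot‖R_L = (390 × 272) / (390 + 272) = 160.2 kΩ.
V_out = 21.6 × 160.2 / (5.64 + 160.2) = 21.6 × 160.2/165.9 = 20.9 V.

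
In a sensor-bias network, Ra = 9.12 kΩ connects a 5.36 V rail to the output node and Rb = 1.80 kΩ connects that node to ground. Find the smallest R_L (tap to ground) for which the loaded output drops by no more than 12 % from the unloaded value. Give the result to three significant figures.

Output resistance R_th = Ra‖Rb = (9.12 × 1.80)/10.92 = 1.503 kΩ.
The fractional drop is R_th/(R_th + R_L); requiring this ≤ 0.120 gives R_L ≥ R_th(1/0.120 − 1) = 1.503 × 7.333 = 11.0 kΩ.

R_L(min) ≈ 11.0 kΩ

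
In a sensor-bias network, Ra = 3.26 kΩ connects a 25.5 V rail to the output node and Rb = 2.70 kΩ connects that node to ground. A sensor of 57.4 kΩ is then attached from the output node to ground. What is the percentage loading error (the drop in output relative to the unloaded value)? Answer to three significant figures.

2.51 %

The divider's output (Thévenin) resistance is Ra‖Rb = 1.477 kΩ.
Fractional drop under load = R_th/(R_th + R_L) = 1.477 / (1.477 + 57.4) = 0.02508.
So the output falls by 2.51 %.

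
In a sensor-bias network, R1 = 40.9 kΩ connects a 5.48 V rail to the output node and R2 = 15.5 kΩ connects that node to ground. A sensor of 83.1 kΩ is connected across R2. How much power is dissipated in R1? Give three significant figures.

Total resistance from the source is R1 + (R2‖R_L) = 53.96 kΩ, so I = 5.48/53.96 kΩ = 0.1016 mA.
P = I²·R1 = (0.1016 mA)² × 40.9 kΩ = 0.422 mW.

P ≈ 0.422 mW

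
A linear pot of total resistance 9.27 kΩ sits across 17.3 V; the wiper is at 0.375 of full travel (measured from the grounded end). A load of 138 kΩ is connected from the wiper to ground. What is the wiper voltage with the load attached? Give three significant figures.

The wiper splits the pot into (1−α)R = 5.794 kΩ above and αR = 3.476 kΩ below.
Lower section ‖ load = 3.391 kΩ.
V_wiper = 17.3 × 3.391/(5.794 + 3.391) = 6.39 V.

V ≈ 6.39 V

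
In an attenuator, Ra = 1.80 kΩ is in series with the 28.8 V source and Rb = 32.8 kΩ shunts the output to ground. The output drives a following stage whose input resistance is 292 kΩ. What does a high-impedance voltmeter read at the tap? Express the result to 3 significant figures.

V_out ≈ 27.1 V

The load sits in parallel with Rb: Rb‖R_L = (32.8 × 292) / (32.8 + 292) = 29.49 kΩ.
V_out = 28.8 × 29.49 / (1.80 + 29.49) = 28.8 × 29.49/31.29 = 27.1 V.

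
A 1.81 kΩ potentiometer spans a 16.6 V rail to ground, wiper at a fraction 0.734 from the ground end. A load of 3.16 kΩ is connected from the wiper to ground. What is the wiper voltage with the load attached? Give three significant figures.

V ≈ 11.0 V

The wiper splits the pot into (1−α)R = 481.5 Ω above and αR = 1329 Ω below.
Lower section ‖ load = 935.3 Ω.
V_wiper = 16.6 × 935.3/(481.5 + 935.3) = 11.0 V.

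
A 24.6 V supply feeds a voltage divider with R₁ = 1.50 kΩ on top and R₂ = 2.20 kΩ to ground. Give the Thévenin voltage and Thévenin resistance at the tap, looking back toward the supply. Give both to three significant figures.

V_th is the open-circuit tap voltage: 24.6 × 2.20/(1.50 + 2.20) = 14.6 V.
With the supply zeroed, R₁ and R₂ appear in parallel from the tap: R_th = R₁‖R₂ = (1.50 × 2.20)/3.700 = 892 Ω.

V_th = 14.6 V, R_th = 892 Ω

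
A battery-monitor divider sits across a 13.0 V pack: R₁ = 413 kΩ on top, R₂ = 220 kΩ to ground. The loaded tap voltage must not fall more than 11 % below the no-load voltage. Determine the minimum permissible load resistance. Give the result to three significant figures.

Output resistance R_th = R₁‖R₂ = (413 × 220)/633.0 = 143.5 kΩ.
The fractional drop is R_th/(R_th + R_L); requiring this ≤ 0.110 gives R_L ≥ R_th(1/0.110 − 1) = 143.5 × 8.091 = 1.16 MΩ.

R_L(min) ≈ 1.16 MΩ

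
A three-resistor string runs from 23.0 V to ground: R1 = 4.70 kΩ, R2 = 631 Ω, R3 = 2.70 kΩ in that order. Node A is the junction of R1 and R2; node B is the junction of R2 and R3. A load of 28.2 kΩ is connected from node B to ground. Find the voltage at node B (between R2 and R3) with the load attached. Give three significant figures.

At node B, R3 is in parallel with the load: R3‖R_L = 2464 Ω.
Below node A the resistance is R2 + (R3‖R_L) = 3095 Ω, so V_A = 23.0 × 3095/7795 = 9.132 V.
Then V_B = V_A × (R3‖R_L)/(R2 + R3‖R_L) = 9.132 × 2464/3095 = 7.27 V.

V ≈ 7.27 V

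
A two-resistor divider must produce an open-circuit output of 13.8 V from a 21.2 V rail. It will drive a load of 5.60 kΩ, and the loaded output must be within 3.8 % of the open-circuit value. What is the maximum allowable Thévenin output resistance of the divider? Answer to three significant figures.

R_th ≤ 221 Ω

Loading drop = R_th/(R_th + R_L) ≤ 0.0380, so R_th ≤ R_L · ε/(1−ε) = 5.60 kΩ × 0.0380/0.9620 = 221 Ω.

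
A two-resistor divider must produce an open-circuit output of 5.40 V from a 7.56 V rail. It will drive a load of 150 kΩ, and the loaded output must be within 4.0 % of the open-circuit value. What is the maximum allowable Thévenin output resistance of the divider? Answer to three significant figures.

Loading drop = R_th/(R_th + R_L) ≤ 0.0400, so R_th ≤ R_L · ε/(1−ε) = 150 kΩ × 0.0400/0.9600 = 6.25 kΩ.

R_th ≤ 6.25 kΩ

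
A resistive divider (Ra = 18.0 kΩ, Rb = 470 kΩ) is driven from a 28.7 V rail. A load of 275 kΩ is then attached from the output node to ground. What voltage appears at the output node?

The load sits in parallel with Rb: Rb‖R_L = (470 × 275) / (470 + 275) = 173.5 kΩ.
V_out = 28.7 × 173.5 / (18.0 + 173.5) = 28.7 × 173.5/191.5 = 26.0 V.

V_out ≈ 26.0 V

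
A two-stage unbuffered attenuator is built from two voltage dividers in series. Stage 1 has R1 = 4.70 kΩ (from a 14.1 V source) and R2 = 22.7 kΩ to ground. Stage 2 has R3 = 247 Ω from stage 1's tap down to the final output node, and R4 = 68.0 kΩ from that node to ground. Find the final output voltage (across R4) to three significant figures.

V_out ≈ 11.0 V

Stage 2 presents R3+R4 = 68250 Ω as a load on stage 1's tap.
Stage 1's lower leg becomes R2‖(R3+R4) = 17030 Ω, so V_mid = 14.1 × 17030/21730 = 11.05 V.
Stage 2 is itself unloaded: V_out = V_mid × R4/(R3+R4) = 11.05 × 68000/68250 = 11.0 V.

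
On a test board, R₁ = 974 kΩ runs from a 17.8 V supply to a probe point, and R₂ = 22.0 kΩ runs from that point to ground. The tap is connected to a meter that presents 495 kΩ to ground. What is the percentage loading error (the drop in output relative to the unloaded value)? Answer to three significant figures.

The divider's output (Thévenin) resistance is R₁‖R₂ = 21.51 kΩ.
Fractional drop under load = R_th/(R_th + R_L) = 21.51 / (21.51 + 495) = 0.04165.
So the output falls by 4.17 %.

4.17 %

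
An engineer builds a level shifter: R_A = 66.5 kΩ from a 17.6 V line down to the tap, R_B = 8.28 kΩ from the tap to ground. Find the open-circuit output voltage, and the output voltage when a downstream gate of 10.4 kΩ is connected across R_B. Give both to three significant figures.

Unloaded: 1.95 V; loaded: 1.14 V

Open-circuit: V = 17.6 × 8.28/(66.5 + 8.28) = 1.95 V.
With the load, R_B becomes R_B‖R_L = 4.610 kΩ, so V = 17.6 × 4.610/71.11 = 1.14 V.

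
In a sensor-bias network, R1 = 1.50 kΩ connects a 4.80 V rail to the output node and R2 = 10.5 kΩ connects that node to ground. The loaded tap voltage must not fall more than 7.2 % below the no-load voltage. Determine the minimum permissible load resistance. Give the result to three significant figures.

R_L(min) ≈ 16.9 kΩ

Output resistance R_th = R1‖R2 = (1.50 × 10.5)/12.00 = 1.312 kΩ.
The fractional drop is R_th/(R_th + R_L); requiring this ≤ 0.0720 gives R_L ≥ R_th(1/0.0720 − 1) = 1.312 × 12.89 = 16.9 kΩ.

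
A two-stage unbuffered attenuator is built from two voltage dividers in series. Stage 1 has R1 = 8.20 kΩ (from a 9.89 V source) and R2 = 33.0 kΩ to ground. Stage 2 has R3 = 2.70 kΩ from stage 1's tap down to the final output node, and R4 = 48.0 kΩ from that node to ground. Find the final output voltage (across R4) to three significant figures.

Stage 2 presents R3+R4 = 50.70 kΩ as a load on stage 1's tap.
Stage 1's lower leg becomes R2‖(R3+R4) = 19.99 kΩ, so V_mid = 9.89 × 19.99/28.19 = 7.013 V.
Stage 2 is itself unloaded: V_out = V_mid × R4/(R3+R4) = 7.013 × 48.0/50.70 = 6.64 V.

V_out ≈ 6.64 V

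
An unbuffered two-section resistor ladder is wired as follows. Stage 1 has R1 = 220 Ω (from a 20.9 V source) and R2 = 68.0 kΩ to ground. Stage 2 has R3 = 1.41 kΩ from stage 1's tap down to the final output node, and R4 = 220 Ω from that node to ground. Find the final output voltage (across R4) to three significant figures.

V_out ≈ 2.48 V

Stage 2 presents R3+R4 = 1630 Ω as a load on stage 1's tap.
Stage 1's lower leg becomes R2‖(R3+R4) = 1592 Ω, so V_mid = 20.9 × 1592/1812 = 18.36 V.
Stage 2 is itself unloaded: V_out = V_mid × R4/(R3+R4) = 18.36 × 220/1630 = 2.48 V.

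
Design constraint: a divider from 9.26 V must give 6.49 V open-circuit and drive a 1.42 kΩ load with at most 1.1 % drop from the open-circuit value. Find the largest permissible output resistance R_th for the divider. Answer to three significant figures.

Loading drop = R_th/(R_th + R_L) ≤ 0.0110, so R_th ≤ R_L · ε/(1−ε) = 1.42 kΩ × 0.0110/0.9890 = 15.8 Ω.
(Any R1, R2 with R2/(R1+R2) = 0.701 and R1‖R2 ≤ 15.8 Ω will meet the spec.)

R_th ≤ 15.8 Ω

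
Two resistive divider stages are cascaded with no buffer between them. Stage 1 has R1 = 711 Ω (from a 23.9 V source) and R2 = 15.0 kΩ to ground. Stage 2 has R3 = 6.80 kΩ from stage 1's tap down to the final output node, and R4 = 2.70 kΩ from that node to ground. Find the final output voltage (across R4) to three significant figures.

Stage 2 presents R3+R4 = 9500 Ω as a load on stage 1's tap.
Stage 1's lower leg becomes R2‖(R3+R4) = 5816 Ω, so V_mid = 23.9 × 5816/6527 = 21.30 V.
Stage 2 is itself unloaded: V_out = V_mid × R4/(R3+R4) = 21.30 × 2700/9500 = 6.05 V.

V_out ≈ 6.05 V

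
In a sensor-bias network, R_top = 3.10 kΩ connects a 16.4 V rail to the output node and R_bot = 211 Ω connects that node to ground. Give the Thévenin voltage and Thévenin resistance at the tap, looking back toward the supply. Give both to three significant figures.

V_th = 1.05 V, R_th = 198 Ω

V_th is the open-circuit tap voltage: 16.4 × 211/(3100 + 211) = 1.05 V.
With the supply zeroed, R_top and R_bot appear in parallel from the tap: R_th = R_top‖R_bot = (3100 × 211)/3311 = 198 Ω.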